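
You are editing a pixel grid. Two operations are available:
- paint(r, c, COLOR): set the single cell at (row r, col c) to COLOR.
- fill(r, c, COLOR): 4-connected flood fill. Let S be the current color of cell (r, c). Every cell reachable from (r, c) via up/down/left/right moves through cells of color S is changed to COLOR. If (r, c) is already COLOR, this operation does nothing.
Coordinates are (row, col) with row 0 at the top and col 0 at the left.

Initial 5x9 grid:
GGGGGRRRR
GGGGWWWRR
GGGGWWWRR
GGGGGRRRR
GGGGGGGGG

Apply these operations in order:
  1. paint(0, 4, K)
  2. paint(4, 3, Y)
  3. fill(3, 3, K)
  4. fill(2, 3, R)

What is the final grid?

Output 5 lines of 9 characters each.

Answer: RRRRRRRRR
RRRRWWWRR
RRRRWWWRR
RRRRRRRRR
RRRYRRRRR

Derivation:
After op 1 paint(0,4,K):
GGGGKRRRR
GGGGWWWRR
GGGGWWWRR
GGGGGRRRR
GGGGGGGGG
After op 2 paint(4,3,Y):
GGGGKRRRR
GGGGWWWRR
GGGGWWWRR
GGGGGRRRR
GGGYGGGGG
After op 3 fill(3,3,K) [25 cells changed]:
KKKKKRRRR
KKKKWWWRR
KKKKWWWRR
KKKKKRRRR
KKKYKKKKK
After op 4 fill(2,3,R) [26 cells changed]:
RRRRRRRRR
RRRRWWWRR
RRRRWWWRR
RRRRRRRRR
RRRYRRRRR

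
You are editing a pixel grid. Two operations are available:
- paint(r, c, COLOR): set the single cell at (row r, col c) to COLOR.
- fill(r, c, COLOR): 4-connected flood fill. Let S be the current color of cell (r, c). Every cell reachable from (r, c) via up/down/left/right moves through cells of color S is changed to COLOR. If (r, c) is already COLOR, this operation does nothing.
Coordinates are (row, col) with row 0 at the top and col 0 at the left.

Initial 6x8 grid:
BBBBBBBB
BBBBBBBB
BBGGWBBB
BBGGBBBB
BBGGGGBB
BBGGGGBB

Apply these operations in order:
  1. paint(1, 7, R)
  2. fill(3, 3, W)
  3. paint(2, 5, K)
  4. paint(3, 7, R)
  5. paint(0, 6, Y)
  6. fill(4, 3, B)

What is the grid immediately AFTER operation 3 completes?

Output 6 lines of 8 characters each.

Answer: BBBBBBBB
BBBBBBBR
BBWWWKBB
BBWWBBBB
BBWWWWBB
BBWWWWBB

Derivation:
After op 1 paint(1,7,R):
BBBBBBBB
BBBBBBBR
BBGGWBBB
BBGGBBBB
BBGGGGBB
BBGGGGBB
After op 2 fill(3,3,W) [12 cells changed]:
BBBBBBBB
BBBBBBBR
BBWWWBBB
BBWWBBBB
BBWWWWBB
BBWWWWBB
After op 3 paint(2,5,K):
BBBBBBBB
BBBBBBBR
BBWWWKBB
BBWWBBBB
BBWWWWBB
BBWWWWBB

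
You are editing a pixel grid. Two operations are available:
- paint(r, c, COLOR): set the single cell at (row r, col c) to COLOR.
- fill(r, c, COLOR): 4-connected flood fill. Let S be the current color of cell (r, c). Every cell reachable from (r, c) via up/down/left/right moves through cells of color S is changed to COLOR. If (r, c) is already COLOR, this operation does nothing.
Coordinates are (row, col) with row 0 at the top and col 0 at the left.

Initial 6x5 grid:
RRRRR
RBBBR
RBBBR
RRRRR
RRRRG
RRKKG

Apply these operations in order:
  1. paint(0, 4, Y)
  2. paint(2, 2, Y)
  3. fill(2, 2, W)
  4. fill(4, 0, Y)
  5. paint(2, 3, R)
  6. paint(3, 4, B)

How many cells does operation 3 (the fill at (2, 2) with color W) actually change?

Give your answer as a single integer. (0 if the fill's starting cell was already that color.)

Answer: 1

Derivation:
After op 1 paint(0,4,Y):
RRRRY
RBBBR
RBBBR
RRRRR
RRRRG
RRKKG
After op 2 paint(2,2,Y):
RRRRY
RBBBR
RBYBR
RRRRR
RRRRG
RRKKG
After op 3 fill(2,2,W) [1 cells changed]:
RRRRY
RBBBR
RBWBR
RRRRR
RRRRG
RRKKG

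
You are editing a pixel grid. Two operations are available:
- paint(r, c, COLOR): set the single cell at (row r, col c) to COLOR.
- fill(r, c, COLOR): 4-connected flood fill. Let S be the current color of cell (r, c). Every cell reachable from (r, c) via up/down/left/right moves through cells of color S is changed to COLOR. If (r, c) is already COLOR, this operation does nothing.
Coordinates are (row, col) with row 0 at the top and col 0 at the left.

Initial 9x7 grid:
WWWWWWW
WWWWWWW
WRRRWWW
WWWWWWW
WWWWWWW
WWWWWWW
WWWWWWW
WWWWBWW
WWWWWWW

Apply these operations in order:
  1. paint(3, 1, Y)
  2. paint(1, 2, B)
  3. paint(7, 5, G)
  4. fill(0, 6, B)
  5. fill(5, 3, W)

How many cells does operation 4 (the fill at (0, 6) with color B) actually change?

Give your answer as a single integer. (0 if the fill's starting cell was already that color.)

Answer: 56

Derivation:
After op 1 paint(3,1,Y):
WWWWWWW
WWWWWWW
WRRRWWW
WYWWWWW
WWWWWWW
WWWWWWW
WWWWWWW
WWWWBWW
WWWWWWW
After op 2 paint(1,2,B):
WWWWWWW
WWBWWWW
WRRRWWW
WYWWWWW
WWWWWWW
WWWWWWW
WWWWWWW
WWWWBWW
WWWWWWW
After op 3 paint(7,5,G):
WWWWWWW
WWBWWWW
WRRRWWW
WYWWWWW
WWWWWWW
WWWWWWW
WWWWWWW
WWWWBGW
WWWWWWW
After op 4 fill(0,6,B) [56 cells changed]:
BBBBBBB
BBBBBBB
BRRRBBB
BYBBBBB
BBBBBBB
BBBBBBB
BBBBBBB
BBBBBGB
BBBBBBB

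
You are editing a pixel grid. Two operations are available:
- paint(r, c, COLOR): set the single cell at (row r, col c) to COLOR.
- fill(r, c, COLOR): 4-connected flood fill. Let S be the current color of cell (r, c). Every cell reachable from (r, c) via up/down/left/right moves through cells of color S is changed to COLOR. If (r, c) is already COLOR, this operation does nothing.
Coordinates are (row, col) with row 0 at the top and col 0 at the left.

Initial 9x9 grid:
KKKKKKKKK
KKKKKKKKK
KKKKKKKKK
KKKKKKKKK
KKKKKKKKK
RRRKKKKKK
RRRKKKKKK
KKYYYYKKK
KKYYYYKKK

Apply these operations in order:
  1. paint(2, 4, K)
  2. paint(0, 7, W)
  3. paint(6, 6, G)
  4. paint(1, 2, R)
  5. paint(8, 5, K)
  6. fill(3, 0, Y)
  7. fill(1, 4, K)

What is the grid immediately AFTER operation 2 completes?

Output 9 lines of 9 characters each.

Answer: KKKKKKKWK
KKKKKKKKK
KKKKKKKKK
KKKKKKKKK
KKKKKKKKK
RRRKKKKKK
RRRKKKKKK
KKYYYYKKK
KKYYYYKKK

Derivation:
After op 1 paint(2,4,K):
KKKKKKKKK
KKKKKKKKK
KKKKKKKKK
KKKKKKKKK
KKKKKKKKK
RRRKKKKKK
RRRKKKKKK
KKYYYYKKK
KKYYYYKKK
After op 2 paint(0,7,W):
KKKKKKKWK
KKKKKKKKK
KKKKKKKKK
KKKKKKKKK
KKKKKKKKK
RRRKKKKKK
RRRKKKKKK
KKYYYYKKK
KKYYYYKKK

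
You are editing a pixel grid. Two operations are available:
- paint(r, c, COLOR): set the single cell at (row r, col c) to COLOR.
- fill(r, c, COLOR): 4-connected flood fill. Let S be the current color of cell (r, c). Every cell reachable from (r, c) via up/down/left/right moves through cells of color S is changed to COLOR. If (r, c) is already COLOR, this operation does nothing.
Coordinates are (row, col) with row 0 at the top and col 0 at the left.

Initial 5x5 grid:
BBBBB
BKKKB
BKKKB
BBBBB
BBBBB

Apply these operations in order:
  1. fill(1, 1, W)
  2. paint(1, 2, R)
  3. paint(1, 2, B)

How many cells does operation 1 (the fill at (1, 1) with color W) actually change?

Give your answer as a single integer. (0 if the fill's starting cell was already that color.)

After op 1 fill(1,1,W) [6 cells changed]:
BBBBB
BWWWB
BWWWB
BBBBB
BBBBB

Answer: 6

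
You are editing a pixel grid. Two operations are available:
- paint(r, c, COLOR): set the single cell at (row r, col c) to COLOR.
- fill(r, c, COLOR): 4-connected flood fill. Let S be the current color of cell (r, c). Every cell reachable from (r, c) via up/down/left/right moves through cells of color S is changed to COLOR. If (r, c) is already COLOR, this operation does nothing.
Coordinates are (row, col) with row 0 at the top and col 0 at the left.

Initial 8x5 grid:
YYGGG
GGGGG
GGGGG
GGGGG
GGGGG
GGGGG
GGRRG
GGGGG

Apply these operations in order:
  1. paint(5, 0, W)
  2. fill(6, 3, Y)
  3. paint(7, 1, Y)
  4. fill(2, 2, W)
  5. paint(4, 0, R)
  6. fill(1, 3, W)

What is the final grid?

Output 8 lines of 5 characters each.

After op 1 paint(5,0,W):
YYGGG
GGGGG
GGGGG
GGGGG
GGGGG
WGGGG
GGRRG
GGGGG
After op 2 fill(6,3,Y) [2 cells changed]:
YYGGG
GGGGG
GGGGG
GGGGG
GGGGG
WGGGG
GGYYG
GGGGG
After op 3 paint(7,1,Y):
YYGGG
GGGGG
GGGGG
GGGGG
GGGGG
WGGGG
GGYYG
GYGGG
After op 4 fill(2,2,W) [34 cells changed]:
YYWWW
WWWWW
WWWWW
WWWWW
WWWWW
WWWWW
WWYYW
WYWWW
After op 5 paint(4,0,R):
YYWWW
WWWWW
WWWWW
WWWWW
RWWWW
WWWWW
WWYYW
WYWWW
After op 6 fill(1,3,W) [0 cells changed]:
YYWWW
WWWWW
WWWWW
WWWWW
RWWWW
WWWWW
WWYYW
WYWWW

Answer: YYWWW
WWWWW
WWWWW
WWWWW
RWWWW
WWWWW
WWYYW
WYWWW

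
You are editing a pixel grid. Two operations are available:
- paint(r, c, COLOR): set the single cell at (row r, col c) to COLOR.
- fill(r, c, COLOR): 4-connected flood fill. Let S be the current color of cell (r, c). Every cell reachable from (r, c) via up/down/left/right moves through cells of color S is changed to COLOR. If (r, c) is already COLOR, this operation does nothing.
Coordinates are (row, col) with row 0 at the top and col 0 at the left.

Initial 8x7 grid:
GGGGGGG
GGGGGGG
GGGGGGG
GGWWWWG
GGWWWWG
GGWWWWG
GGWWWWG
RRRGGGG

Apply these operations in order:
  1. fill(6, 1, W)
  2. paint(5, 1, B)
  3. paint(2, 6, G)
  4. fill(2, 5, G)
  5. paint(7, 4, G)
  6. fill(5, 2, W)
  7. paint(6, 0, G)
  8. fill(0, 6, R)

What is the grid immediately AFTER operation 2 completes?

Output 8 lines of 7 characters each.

Answer: WWWWWWW
WWWWWWW
WWWWWWW
WWWWWWW
WWWWWWW
WBWWWWW
WWWWWWW
RRRWWWW

Derivation:
After op 1 fill(6,1,W) [37 cells changed]:
WWWWWWW
WWWWWWW
WWWWWWW
WWWWWWW
WWWWWWW
WWWWWWW
WWWWWWW
RRRWWWW
After op 2 paint(5,1,B):
WWWWWWW
WWWWWWW
WWWWWWW
WWWWWWW
WWWWWWW
WBWWWWW
WWWWWWW
RRRWWWW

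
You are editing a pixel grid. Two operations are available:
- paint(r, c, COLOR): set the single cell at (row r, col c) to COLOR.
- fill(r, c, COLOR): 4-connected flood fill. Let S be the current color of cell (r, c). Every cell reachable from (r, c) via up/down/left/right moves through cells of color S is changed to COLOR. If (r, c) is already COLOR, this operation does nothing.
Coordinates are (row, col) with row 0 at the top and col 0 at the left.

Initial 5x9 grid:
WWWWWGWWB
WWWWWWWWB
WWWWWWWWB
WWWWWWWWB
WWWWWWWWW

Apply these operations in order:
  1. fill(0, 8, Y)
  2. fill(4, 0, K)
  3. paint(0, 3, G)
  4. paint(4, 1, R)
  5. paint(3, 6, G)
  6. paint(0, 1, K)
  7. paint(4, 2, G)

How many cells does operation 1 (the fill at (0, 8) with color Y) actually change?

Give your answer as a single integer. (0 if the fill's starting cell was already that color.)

After op 1 fill(0,8,Y) [4 cells changed]:
WWWWWGWWY
WWWWWWWWY
WWWWWWWWY
WWWWWWWWY
WWWWWWWWW

Answer: 4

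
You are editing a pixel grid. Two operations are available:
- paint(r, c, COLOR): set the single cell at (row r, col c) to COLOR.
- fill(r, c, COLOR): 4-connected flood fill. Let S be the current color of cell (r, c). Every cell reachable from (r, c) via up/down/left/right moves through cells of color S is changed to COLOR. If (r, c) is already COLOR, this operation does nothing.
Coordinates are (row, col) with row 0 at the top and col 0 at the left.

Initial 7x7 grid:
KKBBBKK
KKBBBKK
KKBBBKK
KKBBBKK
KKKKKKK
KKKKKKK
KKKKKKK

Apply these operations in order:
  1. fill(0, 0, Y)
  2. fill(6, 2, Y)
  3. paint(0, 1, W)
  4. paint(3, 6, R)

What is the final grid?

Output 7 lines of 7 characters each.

Answer: YWBBBYY
YYBBBYY
YYBBBYY
YYBBBYR
YYYYYYY
YYYYYYY
YYYYYYY

Derivation:
After op 1 fill(0,0,Y) [37 cells changed]:
YYBBBYY
YYBBBYY
YYBBBYY
YYBBBYY
YYYYYYY
YYYYYYY
YYYYYYY
After op 2 fill(6,2,Y) [0 cells changed]:
YYBBBYY
YYBBBYY
YYBBBYY
YYBBBYY
YYYYYYY
YYYYYYY
YYYYYYY
After op 3 paint(0,1,W):
YWBBBYY
YYBBBYY
YYBBBYY
YYBBBYY
YYYYYYY
YYYYYYY
YYYYYYY
After op 4 paint(3,6,R):
YWBBBYY
YYBBBYY
YYBBBYY
YYBBBYR
YYYYYYY
YYYYYYY
YYYYYYY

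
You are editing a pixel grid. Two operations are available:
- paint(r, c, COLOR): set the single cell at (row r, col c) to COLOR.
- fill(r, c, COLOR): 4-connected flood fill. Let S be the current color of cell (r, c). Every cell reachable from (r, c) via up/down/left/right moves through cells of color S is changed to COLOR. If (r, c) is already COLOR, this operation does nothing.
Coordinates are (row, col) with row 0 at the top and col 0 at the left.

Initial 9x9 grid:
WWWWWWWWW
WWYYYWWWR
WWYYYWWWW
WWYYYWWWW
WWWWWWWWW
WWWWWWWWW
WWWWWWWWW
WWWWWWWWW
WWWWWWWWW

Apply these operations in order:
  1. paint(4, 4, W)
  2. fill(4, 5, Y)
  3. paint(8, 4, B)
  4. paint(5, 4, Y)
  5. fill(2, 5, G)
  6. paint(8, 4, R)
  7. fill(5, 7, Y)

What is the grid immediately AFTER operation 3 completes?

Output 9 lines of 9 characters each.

After op 1 paint(4,4,W):
WWWWWWWWW
WWYYYWWWR
WWYYYWWWW
WWYYYWWWW
WWWWWWWWW
WWWWWWWWW
WWWWWWWWW
WWWWWWWWW
WWWWWWWWW
After op 2 fill(4,5,Y) [71 cells changed]:
YYYYYYYYY
YYYYYYYYR
YYYYYYYYY
YYYYYYYYY
YYYYYYYYY
YYYYYYYYY
YYYYYYYYY
YYYYYYYYY
YYYYYYYYY
After op 3 paint(8,4,B):
YYYYYYYYY
YYYYYYYYR
YYYYYYYYY
YYYYYYYYY
YYYYYYYYY
YYYYYYYYY
YYYYYYYYY
YYYYYYYYY
YYYYBYYYY

Answer: YYYYYYYYY
YYYYYYYYR
YYYYYYYYY
YYYYYYYYY
YYYYYYYYY
YYYYYYYYY
YYYYYYYYY
YYYYYYYYY
YYYYBYYYY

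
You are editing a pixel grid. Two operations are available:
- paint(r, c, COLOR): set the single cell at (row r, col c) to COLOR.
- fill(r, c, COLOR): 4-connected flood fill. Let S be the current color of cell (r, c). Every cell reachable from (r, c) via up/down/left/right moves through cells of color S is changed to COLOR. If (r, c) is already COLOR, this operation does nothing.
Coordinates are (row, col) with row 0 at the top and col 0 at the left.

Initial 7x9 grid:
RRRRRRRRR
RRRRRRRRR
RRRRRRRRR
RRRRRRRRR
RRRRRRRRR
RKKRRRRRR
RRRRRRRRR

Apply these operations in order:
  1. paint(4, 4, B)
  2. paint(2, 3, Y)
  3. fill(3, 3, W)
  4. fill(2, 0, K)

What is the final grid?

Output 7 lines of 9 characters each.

After op 1 paint(4,4,B):
RRRRRRRRR
RRRRRRRRR
RRRRRRRRR
RRRRRRRRR
RRRRBRRRR
RKKRRRRRR
RRRRRRRRR
After op 2 paint(2,3,Y):
RRRRRRRRR
RRRRRRRRR
RRRYRRRRR
RRRRRRRRR
RRRRBRRRR
RKKRRRRRR
RRRRRRRRR
After op 3 fill(3,3,W) [59 cells changed]:
WWWWWWWWW
WWWWWWWWW
WWWYWWWWW
WWWWWWWWW
WWWWBWWWW
WKKWWWWWW
WWWWWWWWW
After op 4 fill(2,0,K) [59 cells changed]:
KKKKKKKKK
KKKKKKKKK
KKKYKKKKK
KKKKKKKKK
KKKKBKKKK
KKKKKKKKK
KKKKKKKKK

Answer: KKKKKKKKK
KKKKKKKKK
KKKYKKKKK
KKKKKKKKK
KKKKBKKKK
KKKKKKKKK
KKKKKKKKK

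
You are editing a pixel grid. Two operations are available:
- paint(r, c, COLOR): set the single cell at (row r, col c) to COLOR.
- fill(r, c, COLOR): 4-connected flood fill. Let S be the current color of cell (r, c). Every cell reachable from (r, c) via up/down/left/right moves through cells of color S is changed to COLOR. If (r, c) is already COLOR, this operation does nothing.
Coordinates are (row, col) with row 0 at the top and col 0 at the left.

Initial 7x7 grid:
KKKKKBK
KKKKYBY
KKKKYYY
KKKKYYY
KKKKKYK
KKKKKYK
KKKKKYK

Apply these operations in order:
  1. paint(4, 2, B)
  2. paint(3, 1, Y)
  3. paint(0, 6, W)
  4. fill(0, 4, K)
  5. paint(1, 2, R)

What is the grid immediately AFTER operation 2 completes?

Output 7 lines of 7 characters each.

Answer: KKKKKBK
KKKKYBY
KKKKYYY
KYKKYYY
KKBKKYK
KKKKKYK
KKKKKYK

Derivation:
After op 1 paint(4,2,B):
KKKKKBK
KKKKYBY
KKKKYYY
KKKKYYY
KKBKKYK
KKKKKYK
KKKKKYK
After op 2 paint(3,1,Y):
KKKKKBK
KKKKYBY
KKKKYYY
KYKKYYY
KKBKKYK
KKKKKYK
KKKKKYK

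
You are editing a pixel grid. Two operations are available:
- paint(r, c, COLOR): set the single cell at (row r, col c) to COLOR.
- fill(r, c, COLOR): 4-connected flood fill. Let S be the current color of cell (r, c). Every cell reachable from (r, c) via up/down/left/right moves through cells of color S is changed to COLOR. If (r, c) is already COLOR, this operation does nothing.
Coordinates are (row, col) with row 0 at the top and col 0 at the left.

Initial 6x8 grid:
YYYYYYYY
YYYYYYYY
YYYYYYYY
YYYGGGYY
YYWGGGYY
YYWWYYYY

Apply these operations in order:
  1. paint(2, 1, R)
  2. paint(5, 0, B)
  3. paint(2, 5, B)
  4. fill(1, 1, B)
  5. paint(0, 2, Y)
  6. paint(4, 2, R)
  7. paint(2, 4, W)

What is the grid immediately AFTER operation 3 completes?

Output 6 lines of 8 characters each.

Answer: YYYYYYYY
YYYYYYYY
YRYYYBYY
YYYGGGYY
YYWGGGYY
BYWWYYYY

Derivation:
After op 1 paint(2,1,R):
YYYYYYYY
YYYYYYYY
YRYYYYYY
YYYGGGYY
YYWGGGYY
YYWWYYYY
After op 2 paint(5,0,B):
YYYYYYYY
YYYYYYYY
YRYYYYYY
YYYGGGYY
YYWGGGYY
BYWWYYYY
After op 3 paint(2,5,B):
YYYYYYYY
YYYYYYYY
YRYYYBYY
YYYGGGYY
YYWGGGYY
BYWWYYYY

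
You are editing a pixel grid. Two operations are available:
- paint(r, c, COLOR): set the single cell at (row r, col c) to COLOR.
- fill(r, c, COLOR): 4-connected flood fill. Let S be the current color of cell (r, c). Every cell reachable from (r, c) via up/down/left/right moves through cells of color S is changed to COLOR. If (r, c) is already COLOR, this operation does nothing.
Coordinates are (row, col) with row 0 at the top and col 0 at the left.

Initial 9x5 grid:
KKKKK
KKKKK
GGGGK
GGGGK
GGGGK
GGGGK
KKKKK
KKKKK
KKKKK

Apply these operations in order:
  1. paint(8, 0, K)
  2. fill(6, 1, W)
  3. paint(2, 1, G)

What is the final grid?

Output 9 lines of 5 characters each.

Answer: WWWWW
WWWWW
GGGGW
GGGGW
GGGGW
GGGGW
WWWWW
WWWWW
WWWWW

Derivation:
After op 1 paint(8,0,K):
KKKKK
KKKKK
GGGGK
GGGGK
GGGGK
GGGGK
KKKKK
KKKKK
KKKKK
After op 2 fill(6,1,W) [29 cells changed]:
WWWWW
WWWWW
GGGGW
GGGGW
GGGGW
GGGGW
WWWWW
WWWWW
WWWWW
After op 3 paint(2,1,G):
WWWWW
WWWWW
GGGGW
GGGGW
GGGGW
GGGGW
WWWWW
WWWWW
WWWWW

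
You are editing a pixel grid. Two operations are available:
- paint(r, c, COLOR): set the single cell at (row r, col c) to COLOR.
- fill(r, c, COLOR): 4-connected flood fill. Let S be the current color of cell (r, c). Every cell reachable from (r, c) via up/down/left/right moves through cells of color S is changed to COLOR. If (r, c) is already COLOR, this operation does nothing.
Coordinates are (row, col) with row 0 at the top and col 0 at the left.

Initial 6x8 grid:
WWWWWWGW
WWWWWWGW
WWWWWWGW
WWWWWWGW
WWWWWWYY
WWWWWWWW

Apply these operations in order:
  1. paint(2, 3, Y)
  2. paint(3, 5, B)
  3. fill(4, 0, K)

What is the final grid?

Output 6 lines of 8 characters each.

Answer: KKKKKKGW
KKKKKKGW
KKKYKKGW
KKKKKBGW
KKKKKKYY
KKKKKKKK

Derivation:
After op 1 paint(2,3,Y):
WWWWWWGW
WWWWWWGW
WWWYWWGW
WWWWWWGW
WWWWWWYY
WWWWWWWW
After op 2 paint(3,5,B):
WWWWWWGW
WWWWWWGW
WWWYWWGW
WWWWWBGW
WWWWWWYY
WWWWWWWW
After op 3 fill(4,0,K) [36 cells changed]:
KKKKKKGW
KKKKKKGW
KKKYKKGW
KKKKKBGW
KKKKKKYY
KKKKKKKK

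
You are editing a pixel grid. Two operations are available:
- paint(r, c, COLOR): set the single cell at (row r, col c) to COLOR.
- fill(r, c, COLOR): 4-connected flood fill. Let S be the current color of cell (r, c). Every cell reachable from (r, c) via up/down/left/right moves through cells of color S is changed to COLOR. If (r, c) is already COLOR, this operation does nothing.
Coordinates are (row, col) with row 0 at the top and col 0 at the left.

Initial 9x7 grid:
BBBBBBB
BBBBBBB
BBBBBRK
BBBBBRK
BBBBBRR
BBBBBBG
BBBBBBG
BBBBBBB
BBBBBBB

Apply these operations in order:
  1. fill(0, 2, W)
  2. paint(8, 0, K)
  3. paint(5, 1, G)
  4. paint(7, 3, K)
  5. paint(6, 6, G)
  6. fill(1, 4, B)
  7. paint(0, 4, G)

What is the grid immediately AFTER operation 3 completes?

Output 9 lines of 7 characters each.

Answer: WWWWWWW
WWWWWWW
WWWWWRK
WWWWWRK
WWWWWRR
WGWWWWG
WWWWWWG
WWWWWWW
KWWWWWW

Derivation:
After op 1 fill(0,2,W) [55 cells changed]:
WWWWWWW
WWWWWWW
WWWWWRK
WWWWWRK
WWWWWRR
WWWWWWG
WWWWWWG
WWWWWWW
WWWWWWW
After op 2 paint(8,0,K):
WWWWWWW
WWWWWWW
WWWWWRK
WWWWWRK
WWWWWRR
WWWWWWG
WWWWWWG
WWWWWWW
KWWWWWW
After op 3 paint(5,1,G):
WWWWWWW
WWWWWWW
WWWWWRK
WWWWWRK
WWWWWRR
WGWWWWG
WWWWWWG
WWWWWWW
KWWWWWW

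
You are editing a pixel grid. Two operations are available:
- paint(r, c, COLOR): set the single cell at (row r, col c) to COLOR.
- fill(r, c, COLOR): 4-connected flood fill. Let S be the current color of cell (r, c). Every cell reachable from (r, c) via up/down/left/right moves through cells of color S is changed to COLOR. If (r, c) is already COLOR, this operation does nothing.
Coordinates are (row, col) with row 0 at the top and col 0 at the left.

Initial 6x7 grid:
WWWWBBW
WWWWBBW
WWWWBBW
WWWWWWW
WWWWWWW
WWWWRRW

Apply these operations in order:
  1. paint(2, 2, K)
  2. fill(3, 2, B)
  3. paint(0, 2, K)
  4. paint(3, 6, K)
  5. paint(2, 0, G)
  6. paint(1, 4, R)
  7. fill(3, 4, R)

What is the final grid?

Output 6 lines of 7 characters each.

After op 1 paint(2,2,K):
WWWWBBW
WWWWBBW
WWKWBBW
WWWWWWW
WWWWWWW
WWWWRRW
After op 2 fill(3,2,B) [33 cells changed]:
BBBBBBB
BBBBBBB
BBKBBBB
BBBBBBB
BBBBBBB
BBBBRRB
After op 3 paint(0,2,K):
BBKBBBB
BBBBBBB
BBKBBBB
BBBBBBB
BBBBBBB
BBBBRRB
After op 4 paint(3,6,K):
BBKBBBB
BBBBBBB
BBKBBBB
BBBBBBK
BBBBBBB
BBBBRRB
After op 5 paint(2,0,G):
BBKBBBB
BBBBBBB
GBKBBBB
BBBBBBK
BBBBBBB
BBBBRRB
After op 6 paint(1,4,R):
BBKBBBB
BBBBRBB
GBKBBBB
BBBBBBK
BBBBBBB
BBBBRRB
After op 7 fill(3,4,R) [35 cells changed]:
RRKRRRR
RRRRRRR
GRKRRRR
RRRRRRK
RRRRRRR
RRRRRRR

Answer: RRKRRRR
RRRRRRR
GRKRRRR
RRRRRRK
RRRRRRR
RRRRRRR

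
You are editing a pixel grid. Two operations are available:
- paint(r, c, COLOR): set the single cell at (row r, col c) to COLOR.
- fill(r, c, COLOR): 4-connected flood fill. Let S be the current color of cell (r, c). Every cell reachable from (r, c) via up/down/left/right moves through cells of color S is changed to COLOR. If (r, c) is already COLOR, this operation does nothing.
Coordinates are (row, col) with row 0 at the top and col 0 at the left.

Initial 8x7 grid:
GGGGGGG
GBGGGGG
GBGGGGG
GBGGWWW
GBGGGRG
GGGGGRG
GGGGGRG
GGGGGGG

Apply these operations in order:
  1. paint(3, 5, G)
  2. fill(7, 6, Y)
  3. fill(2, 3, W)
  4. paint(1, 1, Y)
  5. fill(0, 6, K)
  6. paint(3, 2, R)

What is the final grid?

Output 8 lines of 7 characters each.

Answer: KKKKKKK
KYKKKKK
KBKKKKK
KBRKKKK
KBKKKRK
KKKKKRK
KKKKKRK
KKKKKKK

Derivation:
After op 1 paint(3,5,G):
GGGGGGG
GBGGGGG
GBGGGGG
GBGGWGW
GBGGGRG
GGGGGRG
GGGGGRG
GGGGGGG
After op 2 fill(7,6,Y) [47 cells changed]:
YYYYYYY
YBYYYYY
YBYYYYY
YBYYWYW
YBYYYRY
YYYYYRY
YYYYYRY
YYYYYYY
After op 3 fill(2,3,W) [47 cells changed]:
WWWWWWW
WBWWWWW
WBWWWWW
WBWWWWW
WBWWWRW
WWWWWRW
WWWWWRW
WWWWWWW
After op 4 paint(1,1,Y):
WWWWWWW
WYWWWWW
WBWWWWW
WBWWWWW
WBWWWRW
WWWWWRW
WWWWWRW
WWWWWWW
After op 5 fill(0,6,K) [49 cells changed]:
KKKKKKK
KYKKKKK
KBKKKKK
KBKKKKK
KBKKKRK
KKKKKRK
KKKKKRK
KKKKKKK
After op 6 paint(3,2,R):
KKKKKKK
KYKKKKK
KBKKKKK
KBRKKKK
KBKKKRK
KKKKKRK
KKKKKRK
KKKKKKK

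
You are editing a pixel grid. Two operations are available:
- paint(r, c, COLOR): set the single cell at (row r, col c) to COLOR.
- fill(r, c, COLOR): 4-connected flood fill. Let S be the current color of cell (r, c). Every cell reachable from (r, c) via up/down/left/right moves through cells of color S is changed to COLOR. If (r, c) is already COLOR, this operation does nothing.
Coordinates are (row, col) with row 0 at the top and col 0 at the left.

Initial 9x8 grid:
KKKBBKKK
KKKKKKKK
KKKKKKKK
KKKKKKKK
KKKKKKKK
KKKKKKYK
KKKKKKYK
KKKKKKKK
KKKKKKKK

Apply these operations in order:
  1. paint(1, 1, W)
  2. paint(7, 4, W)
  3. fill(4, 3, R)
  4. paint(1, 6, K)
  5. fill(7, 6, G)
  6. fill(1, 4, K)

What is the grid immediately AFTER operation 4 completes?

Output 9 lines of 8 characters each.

Answer: RRRBBRRR
RWRRRRKR
RRRRRRRR
RRRRRRRR
RRRRRRRR
RRRRRRYR
RRRRRRYR
RRRRWRRR
RRRRRRRR

Derivation:
After op 1 paint(1,1,W):
KKKBBKKK
KWKKKKKK
KKKKKKKK
KKKKKKKK
KKKKKKKK
KKKKKKYK
KKKKKKYK
KKKKKKKK
KKKKKKKK
After op 2 paint(7,4,W):
KKKBBKKK
KWKKKKKK
KKKKKKKK
KKKKKKKK
KKKKKKKK
KKKKKKYK
KKKKKKYK
KKKKWKKK
KKKKKKKK
After op 3 fill(4,3,R) [66 cells changed]:
RRRBBRRR
RWRRRRRR
RRRRRRRR
RRRRRRRR
RRRRRRRR
RRRRRRYR
RRRRRRYR
RRRRWRRR
RRRRRRRR
After op 4 paint(1,6,K):
RRRBBRRR
RWRRRRKR
RRRRRRRR
RRRRRRRR
RRRRRRRR
RRRRRRYR
RRRRRRYR
RRRRWRRR
RRRRRRRR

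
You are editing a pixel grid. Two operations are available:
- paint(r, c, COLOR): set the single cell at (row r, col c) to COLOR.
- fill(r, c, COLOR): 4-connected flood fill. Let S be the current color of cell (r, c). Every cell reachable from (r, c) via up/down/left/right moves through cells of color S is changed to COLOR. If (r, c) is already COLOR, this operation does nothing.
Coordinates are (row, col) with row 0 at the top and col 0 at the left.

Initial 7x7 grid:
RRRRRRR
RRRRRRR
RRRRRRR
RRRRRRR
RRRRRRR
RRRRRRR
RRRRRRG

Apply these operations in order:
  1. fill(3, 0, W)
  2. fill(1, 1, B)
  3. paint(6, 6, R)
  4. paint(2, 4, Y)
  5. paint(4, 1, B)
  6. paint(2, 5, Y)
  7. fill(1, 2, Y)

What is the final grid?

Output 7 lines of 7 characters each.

Answer: YYYYYYY
YYYYYYY
YYYYYYY
YYYYYYY
YYYYYYY
YYYYYYY
YYYYYYR

Derivation:
After op 1 fill(3,0,W) [48 cells changed]:
WWWWWWW
WWWWWWW
WWWWWWW
WWWWWWW
WWWWWWW
WWWWWWW
WWWWWWG
After op 2 fill(1,1,B) [48 cells changed]:
BBBBBBB
BBBBBBB
BBBBBBB
BBBBBBB
BBBBBBB
BBBBBBB
BBBBBBG
After op 3 paint(6,6,R):
BBBBBBB
BBBBBBB
BBBBBBB
BBBBBBB
BBBBBBB
BBBBBBB
BBBBBBR
After op 4 paint(2,4,Y):
BBBBBBB
BBBBBBB
BBBBYBB
BBBBBBB
BBBBBBB
BBBBBBB
BBBBBBR
After op 5 paint(4,1,B):
BBBBBBB
BBBBBBB
BBBBYBB
BBBBBBB
BBBBBBB
BBBBBBB
BBBBBBR
After op 6 paint(2,5,Y):
BBBBBBB
BBBBBBB
BBBBYYB
BBBBBBB
BBBBBBB
BBBBBBB
BBBBBBR
After op 7 fill(1,2,Y) [46 cells changed]:
YYYYYYY
YYYYYYY
YYYYYYY
YYYYYYY
YYYYYYY
YYYYYYY
YYYYYYR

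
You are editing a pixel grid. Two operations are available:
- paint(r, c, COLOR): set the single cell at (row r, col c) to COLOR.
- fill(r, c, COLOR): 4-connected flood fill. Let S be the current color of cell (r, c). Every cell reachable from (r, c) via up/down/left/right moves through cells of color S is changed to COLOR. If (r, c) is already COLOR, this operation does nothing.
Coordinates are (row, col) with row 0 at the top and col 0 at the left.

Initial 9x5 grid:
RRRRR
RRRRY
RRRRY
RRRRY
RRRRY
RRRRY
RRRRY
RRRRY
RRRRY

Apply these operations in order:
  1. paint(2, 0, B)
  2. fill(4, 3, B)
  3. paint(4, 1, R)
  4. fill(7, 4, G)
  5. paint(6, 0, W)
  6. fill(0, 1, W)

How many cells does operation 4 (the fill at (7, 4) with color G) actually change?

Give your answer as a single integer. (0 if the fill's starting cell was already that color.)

Answer: 8

Derivation:
After op 1 paint(2,0,B):
RRRRR
RRRRY
BRRRY
RRRRY
RRRRY
RRRRY
RRRRY
RRRRY
RRRRY
After op 2 fill(4,3,B) [36 cells changed]:
BBBBB
BBBBY
BBBBY
BBBBY
BBBBY
BBBBY
BBBBY
BBBBY
BBBBY
After op 3 paint(4,1,R):
BBBBB
BBBBY
BBBBY
BBBBY
BRBBY
BBBBY
BBBBY
BBBBY
BBBBY
After op 4 fill(7,4,G) [8 cells changed]:
BBBBB
BBBBG
BBBBG
BBBBG
BRBBG
BBBBG
BBBBG
BBBBG
BBBBG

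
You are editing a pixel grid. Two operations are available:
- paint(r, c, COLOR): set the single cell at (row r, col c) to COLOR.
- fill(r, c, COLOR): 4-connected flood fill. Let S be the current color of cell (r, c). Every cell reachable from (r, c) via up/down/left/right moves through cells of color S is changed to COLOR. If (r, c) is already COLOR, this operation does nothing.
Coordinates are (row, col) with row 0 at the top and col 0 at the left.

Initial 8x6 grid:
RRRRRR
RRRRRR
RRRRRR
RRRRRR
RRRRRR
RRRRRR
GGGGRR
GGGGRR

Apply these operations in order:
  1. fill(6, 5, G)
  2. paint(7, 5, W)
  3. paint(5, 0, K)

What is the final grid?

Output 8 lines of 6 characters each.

Answer: GGGGGG
GGGGGG
GGGGGG
GGGGGG
GGGGGG
KGGGGG
GGGGGG
GGGGGW

Derivation:
After op 1 fill(6,5,G) [40 cells changed]:
GGGGGG
GGGGGG
GGGGGG
GGGGGG
GGGGGG
GGGGGG
GGGGGG
GGGGGG
After op 2 paint(7,5,W):
GGGGGG
GGGGGG
GGGGGG
GGGGGG
GGGGGG
GGGGGG
GGGGGG
GGGGGW
After op 3 paint(5,0,K):
GGGGGG
GGGGGG
GGGGGG
GGGGGG
GGGGGG
KGGGGG
GGGGGG
GGGGGW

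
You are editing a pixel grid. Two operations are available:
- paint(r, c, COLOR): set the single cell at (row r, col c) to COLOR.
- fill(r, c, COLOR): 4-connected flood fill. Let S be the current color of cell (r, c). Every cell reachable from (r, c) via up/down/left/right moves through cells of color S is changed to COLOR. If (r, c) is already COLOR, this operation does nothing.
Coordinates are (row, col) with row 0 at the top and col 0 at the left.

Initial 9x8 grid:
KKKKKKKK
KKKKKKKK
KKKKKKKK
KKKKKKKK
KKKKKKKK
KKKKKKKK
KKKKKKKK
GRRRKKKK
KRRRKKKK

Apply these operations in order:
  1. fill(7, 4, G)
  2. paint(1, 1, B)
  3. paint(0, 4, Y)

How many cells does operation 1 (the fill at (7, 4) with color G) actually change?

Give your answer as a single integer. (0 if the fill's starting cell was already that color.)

Answer: 64

Derivation:
After op 1 fill(7,4,G) [64 cells changed]:
GGGGGGGG
GGGGGGGG
GGGGGGGG
GGGGGGGG
GGGGGGGG
GGGGGGGG
GGGGGGGG
GRRRGGGG
KRRRGGGG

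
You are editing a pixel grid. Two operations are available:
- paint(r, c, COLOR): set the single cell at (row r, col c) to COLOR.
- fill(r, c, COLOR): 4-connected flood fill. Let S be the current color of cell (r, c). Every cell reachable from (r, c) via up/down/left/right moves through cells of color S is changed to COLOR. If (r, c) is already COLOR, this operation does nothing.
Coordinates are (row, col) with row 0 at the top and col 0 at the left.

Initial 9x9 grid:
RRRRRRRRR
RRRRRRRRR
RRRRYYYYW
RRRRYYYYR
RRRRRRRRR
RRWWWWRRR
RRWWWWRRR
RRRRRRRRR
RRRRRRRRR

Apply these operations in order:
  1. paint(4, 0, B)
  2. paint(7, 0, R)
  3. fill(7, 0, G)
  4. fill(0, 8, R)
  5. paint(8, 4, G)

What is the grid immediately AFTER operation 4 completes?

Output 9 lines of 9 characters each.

After op 1 paint(4,0,B):
RRRRRRRRR
RRRRRRRRR
RRRRYYYYW
RRRRYYYYR
BRRRRRRRR
RRWWWWRRR
RRWWWWRRR
RRRRRRRRR
RRRRRRRRR
After op 2 paint(7,0,R):
RRRRRRRRR
RRRRRRRRR
RRRRYYYYW
RRRRYYYYR
BRRRRRRRR
RRWWWWRRR
RRWWWWRRR
RRRRRRRRR
RRRRRRRRR
After op 3 fill(7,0,G) [63 cells changed]:
GGGGGGGGG
GGGGGGGGG
GGGGYYYYW
GGGGYYYYG
BGGGGGGGG
GGWWWWGGG
GGWWWWGGG
GGGGGGGGG
GGGGGGGGG
After op 4 fill(0,8,R) [63 cells changed]:
RRRRRRRRR
RRRRRRRRR
RRRRYYYYW
RRRRYYYYR
BRRRRRRRR
RRWWWWRRR
RRWWWWRRR
RRRRRRRRR
RRRRRRRRR

Answer: RRRRRRRRR
RRRRRRRRR
RRRRYYYYW
RRRRYYYYR
BRRRRRRRR
RRWWWWRRR
RRWWWWRRR
RRRRRRRRR
RRRRRRRRR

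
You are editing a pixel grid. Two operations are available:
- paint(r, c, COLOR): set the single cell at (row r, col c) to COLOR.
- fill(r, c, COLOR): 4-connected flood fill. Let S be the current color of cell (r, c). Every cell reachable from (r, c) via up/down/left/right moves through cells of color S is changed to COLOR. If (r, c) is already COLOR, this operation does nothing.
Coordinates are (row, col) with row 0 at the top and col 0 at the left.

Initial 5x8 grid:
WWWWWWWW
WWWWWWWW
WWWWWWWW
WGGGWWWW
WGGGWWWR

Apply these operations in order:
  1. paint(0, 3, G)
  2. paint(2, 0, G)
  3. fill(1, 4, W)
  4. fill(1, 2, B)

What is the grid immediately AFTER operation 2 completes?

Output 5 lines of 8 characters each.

Answer: WWWGWWWW
WWWWWWWW
GWWWWWWW
WGGGWWWW
WGGGWWWR

Derivation:
After op 1 paint(0,3,G):
WWWGWWWW
WWWWWWWW
WWWWWWWW
WGGGWWWW
WGGGWWWR
After op 2 paint(2,0,G):
WWWGWWWW
WWWWWWWW
GWWWWWWW
WGGGWWWW
WGGGWWWR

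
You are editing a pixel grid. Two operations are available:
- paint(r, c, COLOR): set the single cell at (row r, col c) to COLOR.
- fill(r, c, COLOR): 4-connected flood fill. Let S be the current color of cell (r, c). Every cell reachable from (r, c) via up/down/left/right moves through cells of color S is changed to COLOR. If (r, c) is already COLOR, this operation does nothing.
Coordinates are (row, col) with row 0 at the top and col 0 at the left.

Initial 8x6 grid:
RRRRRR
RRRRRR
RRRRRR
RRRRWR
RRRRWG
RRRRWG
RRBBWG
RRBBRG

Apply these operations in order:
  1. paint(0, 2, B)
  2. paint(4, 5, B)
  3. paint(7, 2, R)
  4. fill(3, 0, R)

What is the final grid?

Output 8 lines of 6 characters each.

Answer: RRBRRR
RRRRRR
RRRRRR
RRRRWR
RRRRWB
RRRRWG
RRBBWG
RRRBRG

Derivation:
After op 1 paint(0,2,B):
RRBRRR
RRRRRR
RRRRRR
RRRRWR
RRRRWG
RRRRWG
RRBBWG
RRBBRG
After op 2 paint(4,5,B):
RRBRRR
RRRRRR
RRRRRR
RRRRWR
RRRRWB
RRRRWG
RRBBWG
RRBBRG
After op 3 paint(7,2,R):
RRBRRR
RRRRRR
RRRRRR
RRRRWR
RRRRWB
RRRRWG
RRBBWG
RRRBRG
After op 4 fill(3,0,R) [0 cells changed]:
RRBRRR
RRRRRR
RRRRRR
RRRRWR
RRRRWB
RRRRWG
RRBBWG
RRRBRG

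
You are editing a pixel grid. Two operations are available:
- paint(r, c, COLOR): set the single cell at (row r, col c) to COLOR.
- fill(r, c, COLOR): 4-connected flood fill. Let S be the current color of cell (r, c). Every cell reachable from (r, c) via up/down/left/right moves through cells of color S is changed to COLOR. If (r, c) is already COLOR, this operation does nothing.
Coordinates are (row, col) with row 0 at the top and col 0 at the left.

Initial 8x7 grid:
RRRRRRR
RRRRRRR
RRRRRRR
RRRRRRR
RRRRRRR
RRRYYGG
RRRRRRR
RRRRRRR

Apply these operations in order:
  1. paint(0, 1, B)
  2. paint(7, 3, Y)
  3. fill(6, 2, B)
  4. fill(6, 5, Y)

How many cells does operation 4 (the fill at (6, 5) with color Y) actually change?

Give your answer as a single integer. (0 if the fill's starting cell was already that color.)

After op 1 paint(0,1,B):
RBRRRRR
RRRRRRR
RRRRRRR
RRRRRRR
RRRRRRR
RRRYYGG
RRRRRRR
RRRRRRR
After op 2 paint(7,3,Y):
RBRRRRR
RRRRRRR
RRRRRRR
RRRRRRR
RRRRRRR
RRRYYGG
RRRRRRR
RRRYRRR
After op 3 fill(6,2,B) [50 cells changed]:
BBBBBBB
BBBBBBB
BBBBBBB
BBBBBBB
BBBBBBB
BBBYYGG
BBBBBBB
BBBYBBB
After op 4 fill(6,5,Y) [51 cells changed]:
YYYYYYY
YYYYYYY
YYYYYYY
YYYYYYY
YYYYYYY
YYYYYGG
YYYYYYY
YYYYYYY

Answer: 51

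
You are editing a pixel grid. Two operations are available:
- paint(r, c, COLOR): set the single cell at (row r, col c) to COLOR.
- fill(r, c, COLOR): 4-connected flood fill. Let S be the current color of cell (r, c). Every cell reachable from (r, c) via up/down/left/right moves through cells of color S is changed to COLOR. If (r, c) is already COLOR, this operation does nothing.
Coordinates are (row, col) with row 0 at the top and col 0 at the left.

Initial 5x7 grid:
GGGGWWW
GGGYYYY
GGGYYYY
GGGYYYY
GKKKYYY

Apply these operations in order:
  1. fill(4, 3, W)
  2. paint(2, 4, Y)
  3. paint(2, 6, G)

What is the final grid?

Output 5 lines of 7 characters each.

After op 1 fill(4,3,W) [3 cells changed]:
GGGGWWW
GGGYYYY
GGGYYYY
GGGYYYY
GWWWYYY
After op 2 paint(2,4,Y):
GGGGWWW
GGGYYYY
GGGYYYY
GGGYYYY
GWWWYYY
After op 3 paint(2,6,G):
GGGGWWW
GGGYYYY
GGGYYYG
GGGYYYY
GWWWYYY

Answer: GGGGWWW
GGGYYYY
GGGYYYG
GGGYYYY
GWWWYYY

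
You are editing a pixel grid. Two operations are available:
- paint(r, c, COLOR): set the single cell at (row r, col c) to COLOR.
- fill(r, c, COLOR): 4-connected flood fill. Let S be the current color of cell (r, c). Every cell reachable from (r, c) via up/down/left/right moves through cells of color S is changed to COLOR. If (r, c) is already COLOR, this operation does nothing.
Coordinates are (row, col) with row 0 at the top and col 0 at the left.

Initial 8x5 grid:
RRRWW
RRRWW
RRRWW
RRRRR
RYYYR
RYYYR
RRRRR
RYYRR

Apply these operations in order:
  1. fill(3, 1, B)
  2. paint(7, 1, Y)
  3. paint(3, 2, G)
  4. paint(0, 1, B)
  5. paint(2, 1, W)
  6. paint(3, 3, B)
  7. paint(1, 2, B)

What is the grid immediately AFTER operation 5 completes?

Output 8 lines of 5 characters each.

After op 1 fill(3,1,B) [26 cells changed]:
BBBWW
BBBWW
BBBWW
BBBBB
BYYYB
BYYYB
BBBBB
BYYBB
After op 2 paint(7,1,Y):
BBBWW
BBBWW
BBBWW
BBBBB
BYYYB
BYYYB
BBBBB
BYYBB
After op 3 paint(3,2,G):
BBBWW
BBBWW
BBBWW
BBGBB
BYYYB
BYYYB
BBBBB
BYYBB
After op 4 paint(0,1,B):
BBBWW
BBBWW
BBBWW
BBGBB
BYYYB
BYYYB
BBBBB
BYYBB
After op 5 paint(2,1,W):
BBBWW
BBBWW
BWBWW
BBGBB
BYYYB
BYYYB
BBBBB
BYYBB

Answer: BBBWW
BBBWW
BWBWW
BBGBB
BYYYB
BYYYB
BBBBB
BYYBB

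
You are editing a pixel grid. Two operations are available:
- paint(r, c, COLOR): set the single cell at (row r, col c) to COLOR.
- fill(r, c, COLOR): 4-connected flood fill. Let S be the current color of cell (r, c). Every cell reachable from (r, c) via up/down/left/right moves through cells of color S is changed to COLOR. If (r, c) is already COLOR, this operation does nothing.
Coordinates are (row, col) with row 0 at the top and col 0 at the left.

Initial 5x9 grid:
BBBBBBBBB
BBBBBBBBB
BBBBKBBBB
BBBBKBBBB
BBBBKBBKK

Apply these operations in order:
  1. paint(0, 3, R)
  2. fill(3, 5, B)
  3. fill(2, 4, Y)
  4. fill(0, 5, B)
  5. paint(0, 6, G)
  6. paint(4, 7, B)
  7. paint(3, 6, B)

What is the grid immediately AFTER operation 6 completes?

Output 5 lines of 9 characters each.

After op 1 paint(0,3,R):
BBBRBBBBB
BBBBBBBBB
BBBBKBBBB
BBBBKBBBB
BBBBKBBKK
After op 2 fill(3,5,B) [0 cells changed]:
BBBRBBBBB
BBBBBBBBB
BBBBKBBBB
BBBBKBBBB
BBBBKBBKK
After op 3 fill(2,4,Y) [3 cells changed]:
BBBRBBBBB
BBBBBBBBB
BBBBYBBBB
BBBBYBBBB
BBBBYBBKK
After op 4 fill(0,5,B) [0 cells changed]:
BBBRBBBBB
BBBBBBBBB
BBBBYBBBB
BBBBYBBBB
BBBBYBBKK
After op 5 paint(0,6,G):
BBBRBBGBB
BBBBBBBBB
BBBBYBBBB
BBBBYBBBB
BBBBYBBKK
After op 6 paint(4,7,B):
BBBRBBGBB
BBBBBBBBB
BBBBYBBBB
BBBBYBBBB
BBBBYBBBK

Answer: BBBRBBGBB
BBBBBBBBB
BBBBYBBBB
BBBBYBBBB
BBBBYBBBK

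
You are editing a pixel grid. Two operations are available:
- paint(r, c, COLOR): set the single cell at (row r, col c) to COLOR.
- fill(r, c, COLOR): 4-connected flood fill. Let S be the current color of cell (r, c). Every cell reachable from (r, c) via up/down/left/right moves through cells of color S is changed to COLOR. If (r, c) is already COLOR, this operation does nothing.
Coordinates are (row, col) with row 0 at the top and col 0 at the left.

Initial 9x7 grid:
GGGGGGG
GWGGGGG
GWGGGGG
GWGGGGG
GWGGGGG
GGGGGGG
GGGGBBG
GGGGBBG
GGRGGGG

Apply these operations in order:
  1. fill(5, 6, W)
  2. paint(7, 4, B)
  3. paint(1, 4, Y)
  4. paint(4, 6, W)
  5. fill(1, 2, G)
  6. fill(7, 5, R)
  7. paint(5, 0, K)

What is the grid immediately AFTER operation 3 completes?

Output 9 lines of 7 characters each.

After op 1 fill(5,6,W) [54 cells changed]:
WWWWWWW
WWWWWWW
WWWWWWW
WWWWWWW
WWWWWWW
WWWWWWW
WWWWBBW
WWWWBBW
WWRWWWW
After op 2 paint(7,4,B):
WWWWWWW
WWWWWWW
WWWWWWW
WWWWWWW
WWWWWWW
WWWWWWW
WWWWBBW
WWWWBBW
WWRWWWW
After op 3 paint(1,4,Y):
WWWWWWW
WWWWYWW
WWWWWWW
WWWWWWW
WWWWWWW
WWWWWWW
WWWWBBW
WWWWBBW
WWRWWWW

Answer: WWWWWWW
WWWWYWW
WWWWWWW
WWWWWWW
WWWWWWW
WWWWWWW
WWWWBBW
WWWWBBW
WWRWWWW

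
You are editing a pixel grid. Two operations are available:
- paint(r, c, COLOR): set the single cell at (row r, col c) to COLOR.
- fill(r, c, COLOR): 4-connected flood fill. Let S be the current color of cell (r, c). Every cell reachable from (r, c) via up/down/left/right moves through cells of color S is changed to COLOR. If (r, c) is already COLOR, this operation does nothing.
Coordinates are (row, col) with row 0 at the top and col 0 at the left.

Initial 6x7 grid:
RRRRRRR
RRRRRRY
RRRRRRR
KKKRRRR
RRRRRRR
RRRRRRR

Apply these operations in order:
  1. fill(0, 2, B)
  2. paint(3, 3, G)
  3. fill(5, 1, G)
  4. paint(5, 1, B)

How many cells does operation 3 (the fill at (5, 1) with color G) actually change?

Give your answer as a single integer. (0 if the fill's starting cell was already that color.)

After op 1 fill(0,2,B) [38 cells changed]:
BBBBBBB
BBBBBBY
BBBBBBB
KKKBBBB
BBBBBBB
BBBBBBB
After op 2 paint(3,3,G):
BBBBBBB
BBBBBBY
BBBBBBB
KKKGBBB
BBBBBBB
BBBBBBB
After op 3 fill(5,1,G) [37 cells changed]:
GGGGGGG
GGGGGGY
GGGGGGG
KKKGGGG
GGGGGGG
GGGGGGG

Answer: 37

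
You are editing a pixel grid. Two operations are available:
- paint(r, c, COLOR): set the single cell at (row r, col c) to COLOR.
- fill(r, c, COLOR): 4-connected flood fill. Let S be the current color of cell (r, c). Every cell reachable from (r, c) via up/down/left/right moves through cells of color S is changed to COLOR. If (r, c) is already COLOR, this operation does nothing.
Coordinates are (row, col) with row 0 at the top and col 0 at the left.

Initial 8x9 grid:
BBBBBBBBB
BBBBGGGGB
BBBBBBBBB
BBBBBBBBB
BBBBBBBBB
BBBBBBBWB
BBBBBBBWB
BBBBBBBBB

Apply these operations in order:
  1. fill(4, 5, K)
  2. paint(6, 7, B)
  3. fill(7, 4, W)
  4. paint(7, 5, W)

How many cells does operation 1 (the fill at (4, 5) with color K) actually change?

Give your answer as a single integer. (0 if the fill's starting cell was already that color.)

Answer: 66

Derivation:
After op 1 fill(4,5,K) [66 cells changed]:
KKKKKKKKK
KKKKGGGGK
KKKKKKKKK
KKKKKKKKK
KKKKKKKKK
KKKKKKKWK
KKKKKKKWK
KKKKKKKKK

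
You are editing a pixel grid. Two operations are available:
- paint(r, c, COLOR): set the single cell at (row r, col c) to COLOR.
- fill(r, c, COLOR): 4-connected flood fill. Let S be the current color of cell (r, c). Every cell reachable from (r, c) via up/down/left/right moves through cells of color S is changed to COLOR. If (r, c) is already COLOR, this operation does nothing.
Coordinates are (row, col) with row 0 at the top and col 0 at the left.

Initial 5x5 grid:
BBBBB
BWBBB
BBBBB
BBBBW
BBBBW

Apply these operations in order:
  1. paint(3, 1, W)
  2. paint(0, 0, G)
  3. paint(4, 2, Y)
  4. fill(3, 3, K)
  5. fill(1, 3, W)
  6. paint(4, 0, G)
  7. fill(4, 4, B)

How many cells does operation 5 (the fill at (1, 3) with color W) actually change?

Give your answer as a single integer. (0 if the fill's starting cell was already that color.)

Answer: 19

Derivation:
After op 1 paint(3,1,W):
BBBBB
BWBBB
BBBBB
BWBBW
BBBBW
After op 2 paint(0,0,G):
GBBBB
BWBBB
BBBBB
BWBBW
BBBBW
After op 3 paint(4,2,Y):
GBBBB
BWBBB
BBBBB
BWBBW
BBYBW
After op 4 fill(3,3,K) [19 cells changed]:
GKKKK
KWKKK
KKKKK
KWKKW
KKYKW
After op 5 fill(1,3,W) [19 cells changed]:
GWWWW
WWWWW
WWWWW
WWWWW
WWYWW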